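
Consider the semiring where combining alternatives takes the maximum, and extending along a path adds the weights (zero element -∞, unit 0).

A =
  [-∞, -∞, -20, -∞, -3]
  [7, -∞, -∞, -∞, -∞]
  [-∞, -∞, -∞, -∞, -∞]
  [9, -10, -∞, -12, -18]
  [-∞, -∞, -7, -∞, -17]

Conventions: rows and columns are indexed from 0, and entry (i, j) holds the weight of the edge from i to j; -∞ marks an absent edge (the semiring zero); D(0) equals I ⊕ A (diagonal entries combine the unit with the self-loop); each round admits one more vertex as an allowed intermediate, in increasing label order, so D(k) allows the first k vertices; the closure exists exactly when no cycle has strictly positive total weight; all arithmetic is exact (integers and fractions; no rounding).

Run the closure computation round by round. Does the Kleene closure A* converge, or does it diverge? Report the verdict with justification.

D(0):
  [0, -∞, -20, -∞, -3]
  [7, 0, -∞, -∞, -∞]
  [-∞, -∞, 0, -∞, -∞]
  [9, -10, -∞, 0, -18]
  [-∞, -∞, -7, -∞, 0]
D(1):
  [0, -∞, -20, -∞, -3]
  [7, 0, -13, -∞, 4]
  [-∞, -∞, 0, -∞, -∞]
  [9, -10, -11, 0, 6]
  [-∞, -∞, -7, -∞, 0]
D(2):
  [0, -∞, -20, -∞, -3]
  [7, 0, -13, -∞, 4]
  [-∞, -∞, 0, -∞, -∞]
  [9, -10, -11, 0, 6]
  [-∞, -∞, -7, -∞, 0]
D(3):
  [0, -∞, -20, -∞, -3]
  [7, 0, -13, -∞, 4]
  [-∞, -∞, 0, -∞, -∞]
  [9, -10, -11, 0, 6]
  [-∞, -∞, -7, -∞, 0]
D(4):
  [0, -∞, -20, -∞, -3]
  [7, 0, -13, -∞, 4]
  [-∞, -∞, 0, -∞, -∞]
  [9, -10, -11, 0, 6]
  [-∞, -∞, -7, -∞, 0]
D(5):
  [0, -∞, -10, -∞, -3]
  [7, 0, -3, -∞, 4]
  [-∞, -∞, 0, -∞, -∞]
  [9, -10, -1, 0, 6]
  [-∞, -∞, -7, -∞, 0]
Key observation: every diagonal entry stays at the unit through all rounds, so no improving cycle exists.
Answer: CONVERGES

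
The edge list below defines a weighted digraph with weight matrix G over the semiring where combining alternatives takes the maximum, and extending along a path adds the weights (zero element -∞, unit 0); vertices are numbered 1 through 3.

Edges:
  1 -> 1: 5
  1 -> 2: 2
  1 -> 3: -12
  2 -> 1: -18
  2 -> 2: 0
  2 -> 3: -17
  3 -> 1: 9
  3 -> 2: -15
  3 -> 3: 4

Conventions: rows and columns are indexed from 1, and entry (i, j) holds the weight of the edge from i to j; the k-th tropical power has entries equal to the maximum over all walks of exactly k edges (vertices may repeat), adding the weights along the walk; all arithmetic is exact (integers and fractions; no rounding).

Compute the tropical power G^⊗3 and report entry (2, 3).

G^⊗2:
  [10, 7, -7]
  [-8, 0, -13]
  [14, 11, 8]
G^⊗3:
  [15, 12, -2]
  [-3, 0, -9]
  [19, 16, 12]
Key observation: the optimum is the walk 2->3->3->3, with weight (-17) + 4 + 4 = -9.
Optimal value attained by: walk 2->3->3->3.
Answer: (G^⊗3)[2][3] = -9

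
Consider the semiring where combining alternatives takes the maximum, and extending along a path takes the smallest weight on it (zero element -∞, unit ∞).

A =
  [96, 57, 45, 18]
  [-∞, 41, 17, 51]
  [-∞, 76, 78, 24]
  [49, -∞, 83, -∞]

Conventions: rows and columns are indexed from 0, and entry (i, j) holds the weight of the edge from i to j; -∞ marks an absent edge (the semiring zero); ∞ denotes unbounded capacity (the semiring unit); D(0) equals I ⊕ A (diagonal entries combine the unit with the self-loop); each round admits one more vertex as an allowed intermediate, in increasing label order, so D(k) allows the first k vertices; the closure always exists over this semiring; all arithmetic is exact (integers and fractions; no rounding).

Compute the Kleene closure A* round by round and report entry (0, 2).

D(0):
  [∞, 57, 45, 18]
  [-∞, ∞, 17, 51]
  [-∞, 76, ∞, 24]
  [49, -∞, 83, ∞]
D(1):
  [∞, 57, 45, 18]
  [-∞, ∞, 17, 51]
  [-∞, 76, ∞, 24]
  [49, 49, 83, ∞]
D(2):
  [∞, 57, 45, 51]
  [-∞, ∞, 17, 51]
  [-∞, 76, ∞, 51]
  [49, 49, 83, ∞]
D(3):
  [∞, 57, 45, 51]
  [-∞, ∞, 17, 51]
  [-∞, 76, ∞, 51]
  [49, 76, 83, ∞]
D(4):
  [∞, 57, 51, 51]
  [49, ∞, 51, 51]
  [49, 76, ∞, 51]
  [49, 76, 83, ∞]
Answer: A*[0][2] = 51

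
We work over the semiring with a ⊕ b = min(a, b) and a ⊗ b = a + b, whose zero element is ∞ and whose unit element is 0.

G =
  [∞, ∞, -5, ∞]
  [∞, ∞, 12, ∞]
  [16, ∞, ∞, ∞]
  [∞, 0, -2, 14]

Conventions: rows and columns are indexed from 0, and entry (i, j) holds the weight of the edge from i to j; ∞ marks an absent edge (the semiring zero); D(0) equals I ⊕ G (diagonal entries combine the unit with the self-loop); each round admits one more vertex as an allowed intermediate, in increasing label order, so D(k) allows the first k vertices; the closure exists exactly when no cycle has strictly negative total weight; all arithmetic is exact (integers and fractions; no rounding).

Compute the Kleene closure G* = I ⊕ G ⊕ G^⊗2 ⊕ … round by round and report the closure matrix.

D(0):
  [0, ∞, -5, ∞]
  [∞, 0, 12, ∞]
  [16, ∞, 0, ∞]
  [∞, 0, -2, 0]
D(1):
  [0, ∞, -5, ∞]
  [∞, 0, 12, ∞]
  [16, ∞, 0, ∞]
  [∞, 0, -2, 0]
D(2):
  [0, ∞, -5, ∞]
  [∞, 0, 12, ∞]
  [16, ∞, 0, ∞]
  [∞, 0, -2, 0]
D(3):
  [0, ∞, -5, ∞]
  [28, 0, 12, ∞]
  [16, ∞, 0, ∞]
  [14, 0, -2, 0]
D(4):
  [0, ∞, -5, ∞]
  [28, 0, 12, ∞]
  [16, ∞, 0, ∞]
  [14, 0, -2, 0]
Answer: G* = [[0, ∞, -5, ∞], [28, 0, 12, ∞], [16, ∞, 0, ∞], [14, 0, -2, 0]]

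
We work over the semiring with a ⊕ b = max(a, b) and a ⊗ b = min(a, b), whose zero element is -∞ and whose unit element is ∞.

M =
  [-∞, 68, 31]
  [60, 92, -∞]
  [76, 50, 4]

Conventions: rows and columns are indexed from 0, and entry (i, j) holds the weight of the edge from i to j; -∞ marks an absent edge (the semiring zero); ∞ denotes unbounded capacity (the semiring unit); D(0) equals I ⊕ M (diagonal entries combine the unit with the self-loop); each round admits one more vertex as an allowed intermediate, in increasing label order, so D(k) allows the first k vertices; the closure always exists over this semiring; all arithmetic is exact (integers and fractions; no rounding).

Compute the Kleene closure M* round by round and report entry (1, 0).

D(0):
  [∞, 68, 31]
  [60, ∞, -∞]
  [76, 50, ∞]
D(1):
  [∞, 68, 31]
  [60, ∞, 31]
  [76, 68, ∞]
D(2):
  [∞, 68, 31]
  [60, ∞, 31]
  [76, 68, ∞]
D(3):
  [∞, 68, 31]
  [60, ∞, 31]
  [76, 68, ∞]
Answer: M*[1][0] = 60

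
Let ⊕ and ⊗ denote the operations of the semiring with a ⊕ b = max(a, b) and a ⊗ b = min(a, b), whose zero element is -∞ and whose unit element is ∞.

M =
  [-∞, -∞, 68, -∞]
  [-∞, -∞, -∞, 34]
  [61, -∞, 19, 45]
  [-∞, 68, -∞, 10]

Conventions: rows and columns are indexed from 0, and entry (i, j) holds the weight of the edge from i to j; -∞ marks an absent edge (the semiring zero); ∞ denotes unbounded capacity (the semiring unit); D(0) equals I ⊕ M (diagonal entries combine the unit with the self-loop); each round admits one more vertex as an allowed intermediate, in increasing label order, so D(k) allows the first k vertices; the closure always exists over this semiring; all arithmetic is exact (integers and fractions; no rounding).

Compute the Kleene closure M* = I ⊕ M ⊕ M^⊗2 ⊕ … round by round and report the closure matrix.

D(0):
  [∞, -∞, 68, -∞]
  [-∞, ∞, -∞, 34]
  [61, -∞, ∞, 45]
  [-∞, 68, -∞, ∞]
D(1):
  [∞, -∞, 68, -∞]
  [-∞, ∞, -∞, 34]
  [61, -∞, ∞, 45]
  [-∞, 68, -∞, ∞]
D(2):
  [∞, -∞, 68, -∞]
  [-∞, ∞, -∞, 34]
  [61, -∞, ∞, 45]
  [-∞, 68, -∞, ∞]
D(3):
  [∞, -∞, 68, 45]
  [-∞, ∞, -∞, 34]
  [61, -∞, ∞, 45]
  [-∞, 68, -∞, ∞]
D(4):
  [∞, 45, 68, 45]
  [-∞, ∞, -∞, 34]
  [61, 45, ∞, 45]
  [-∞, 68, -∞, ∞]
Answer: M* = [[∞, 45, 68, 45], [-∞, ∞, -∞, 34], [61, 45, ∞, 45], [-∞, 68, -∞, ∞]]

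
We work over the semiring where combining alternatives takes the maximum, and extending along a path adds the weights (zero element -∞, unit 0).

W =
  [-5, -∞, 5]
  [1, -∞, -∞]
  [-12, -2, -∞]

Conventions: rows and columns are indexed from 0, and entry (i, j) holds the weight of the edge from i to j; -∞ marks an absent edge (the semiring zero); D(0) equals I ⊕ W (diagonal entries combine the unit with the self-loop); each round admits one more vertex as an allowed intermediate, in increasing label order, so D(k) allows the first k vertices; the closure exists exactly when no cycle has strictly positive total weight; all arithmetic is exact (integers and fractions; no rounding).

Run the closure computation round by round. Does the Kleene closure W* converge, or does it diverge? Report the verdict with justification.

D(0):
  [0, -∞, 5]
  [1, 0, -∞]
  [-12, -2, 0]
D(1):
  [0, -∞, 5]
  [1, 0, 6]
  [-12, -2, 0]
Detection: at round 2, diagonal entry (2, 2) turns strictly positive.
Key observation: the cycle 2->1->0->2 has total weight (-2) + 1 + 5, which is strictly positive.
Answer: DIVERGES — positive cycle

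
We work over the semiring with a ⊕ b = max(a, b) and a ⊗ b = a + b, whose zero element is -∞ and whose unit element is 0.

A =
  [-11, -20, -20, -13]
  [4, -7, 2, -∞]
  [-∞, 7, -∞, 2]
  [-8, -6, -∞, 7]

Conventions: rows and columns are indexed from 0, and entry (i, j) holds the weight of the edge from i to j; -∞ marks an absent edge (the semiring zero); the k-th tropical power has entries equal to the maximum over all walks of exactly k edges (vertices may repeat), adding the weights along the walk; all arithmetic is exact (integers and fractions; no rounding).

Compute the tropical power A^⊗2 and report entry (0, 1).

A^⊗2:
  [-16, -13, -18, -6]
  [-3, 9, -5, 4]
  [11, 0, 9, 9]
  [-1, 1, -4, 14]
Key observation: the optimum is the walk 0->2->1, with weight (-20) + 7 = -13.
Optimal value attained by: walk 0->2->1.
Answer: (A^⊗2)[0][1] = -13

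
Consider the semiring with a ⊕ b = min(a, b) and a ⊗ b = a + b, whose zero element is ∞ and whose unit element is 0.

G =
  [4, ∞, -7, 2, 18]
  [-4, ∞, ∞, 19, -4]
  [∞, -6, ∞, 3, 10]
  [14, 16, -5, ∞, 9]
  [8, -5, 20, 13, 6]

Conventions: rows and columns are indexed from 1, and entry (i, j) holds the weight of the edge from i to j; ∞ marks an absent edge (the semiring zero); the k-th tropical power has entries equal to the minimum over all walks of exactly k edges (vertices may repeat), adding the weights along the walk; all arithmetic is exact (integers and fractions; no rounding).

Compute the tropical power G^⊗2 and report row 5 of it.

G^⊗2:
  [8, -13, -3, -4, 3]
  [0, -9, -11, -2, 2]
  [-10, 5, -2, 13, -10]
  [12, -11, 7, -2, 5]
  [-9, 1, 1, 10, -9]
Answer: row 5 of G^⊗2 = [-9, 1, 1, 10, -9]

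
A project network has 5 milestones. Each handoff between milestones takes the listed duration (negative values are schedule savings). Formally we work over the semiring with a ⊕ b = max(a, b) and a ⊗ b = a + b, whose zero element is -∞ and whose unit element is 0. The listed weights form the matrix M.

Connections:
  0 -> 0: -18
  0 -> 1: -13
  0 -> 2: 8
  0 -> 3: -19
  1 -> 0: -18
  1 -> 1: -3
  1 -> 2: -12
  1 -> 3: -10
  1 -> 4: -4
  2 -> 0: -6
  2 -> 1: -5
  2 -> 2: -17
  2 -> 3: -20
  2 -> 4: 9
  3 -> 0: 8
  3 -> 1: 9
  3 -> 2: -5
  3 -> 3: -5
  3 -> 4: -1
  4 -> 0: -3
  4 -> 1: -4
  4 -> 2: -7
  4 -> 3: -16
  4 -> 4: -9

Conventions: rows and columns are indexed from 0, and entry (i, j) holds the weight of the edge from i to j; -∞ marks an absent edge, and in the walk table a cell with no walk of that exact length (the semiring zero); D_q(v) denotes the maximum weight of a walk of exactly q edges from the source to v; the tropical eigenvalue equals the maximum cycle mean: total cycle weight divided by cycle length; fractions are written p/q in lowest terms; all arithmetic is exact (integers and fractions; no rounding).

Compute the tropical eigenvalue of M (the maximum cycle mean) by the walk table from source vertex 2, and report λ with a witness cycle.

q=0: [-∞, -∞, 0, -∞, -∞]
q=1: [-6, -5, -17, -20, 9]
q=2: [6, 5, 2, -7, 0]
q=3: [1, 2, 14, -5, 11]
q=4: [8, 9, 9, -5, 23]
q=5: [20, 19, 16, 7, 18]
Optimal cycle mean attained by: cycle 0->2->4->0, total 8 + 9 + (-3), length 3.
Answer: λ = 14/3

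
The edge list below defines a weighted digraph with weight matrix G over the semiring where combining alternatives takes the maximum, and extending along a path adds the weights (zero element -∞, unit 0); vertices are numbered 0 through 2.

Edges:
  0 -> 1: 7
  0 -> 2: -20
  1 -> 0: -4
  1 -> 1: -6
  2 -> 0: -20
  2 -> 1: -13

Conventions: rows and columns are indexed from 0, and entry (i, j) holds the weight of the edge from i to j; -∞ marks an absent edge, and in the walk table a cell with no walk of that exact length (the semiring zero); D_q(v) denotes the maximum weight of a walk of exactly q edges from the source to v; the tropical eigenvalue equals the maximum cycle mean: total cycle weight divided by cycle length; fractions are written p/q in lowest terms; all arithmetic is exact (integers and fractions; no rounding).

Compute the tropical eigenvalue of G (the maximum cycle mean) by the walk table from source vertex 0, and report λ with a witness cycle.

q=0: [0, -∞, -∞]
q=1: [-∞, 7, -20]
q=2: [3, 1, -∞]
q=3: [-3, 10, -17]
Optimal cycle mean attained by: cycle 0->1->0, total 7 + (-4), length 2.
Answer: λ = 3/2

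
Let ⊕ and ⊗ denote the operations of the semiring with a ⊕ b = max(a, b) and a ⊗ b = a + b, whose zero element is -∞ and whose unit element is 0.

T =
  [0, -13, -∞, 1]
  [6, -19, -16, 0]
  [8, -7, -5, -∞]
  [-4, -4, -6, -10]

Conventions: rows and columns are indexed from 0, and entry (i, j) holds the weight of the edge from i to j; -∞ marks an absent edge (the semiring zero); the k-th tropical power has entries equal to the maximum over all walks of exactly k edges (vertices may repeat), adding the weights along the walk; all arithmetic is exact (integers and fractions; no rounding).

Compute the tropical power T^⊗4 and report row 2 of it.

T^⊗2:
  [0, -3, -5, 1]
  [6, -4, -6, 7]
  [8, -5, -10, 9]
  [2, -13, -11, -3]
T^⊗3:
  [3, -3, -5, 1]
  [6, 3, 1, 7]
  [8, 5, 3, 9]
  [2, -7, -9, 3]
T^⊗4:
  [3, -3, -5, 4]
  [9, 3, 1, 7]
  [11, 5, 3, 9]
  [2, -1, -3, 3]
Answer: row 2 of T^⊗4 = [11, 5, 3, 9]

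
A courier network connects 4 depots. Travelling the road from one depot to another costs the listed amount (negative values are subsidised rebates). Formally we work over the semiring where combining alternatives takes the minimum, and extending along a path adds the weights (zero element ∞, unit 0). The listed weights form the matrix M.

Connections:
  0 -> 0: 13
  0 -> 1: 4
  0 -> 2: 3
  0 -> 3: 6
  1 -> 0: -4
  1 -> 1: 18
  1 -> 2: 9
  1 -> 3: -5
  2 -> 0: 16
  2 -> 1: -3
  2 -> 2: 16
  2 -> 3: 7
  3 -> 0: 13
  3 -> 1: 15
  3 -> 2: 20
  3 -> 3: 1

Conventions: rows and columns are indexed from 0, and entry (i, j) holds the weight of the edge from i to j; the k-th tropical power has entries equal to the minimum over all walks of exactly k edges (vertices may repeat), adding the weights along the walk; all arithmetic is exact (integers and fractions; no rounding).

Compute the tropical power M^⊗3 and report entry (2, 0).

M^⊗2:
  [0, 0, 13, -1]
  [8, 0, -1, -4]
  [-7, 13, 6, -8]
  [11, 16, 16, 2]
M^⊗3:
  [-4, 4, 3, -5]
  [-4, -4, 9, -5]
  [5, -3, -4, -7]
  [12, 13, 14, 3]
Key observation: the optimum is the walk 2->1->3->0, with weight (-3) + (-5) + 13 = 5.
Optimal value attained by: walk 2->1->3->0.
Answer: (M^⊗3)[2][0] = 5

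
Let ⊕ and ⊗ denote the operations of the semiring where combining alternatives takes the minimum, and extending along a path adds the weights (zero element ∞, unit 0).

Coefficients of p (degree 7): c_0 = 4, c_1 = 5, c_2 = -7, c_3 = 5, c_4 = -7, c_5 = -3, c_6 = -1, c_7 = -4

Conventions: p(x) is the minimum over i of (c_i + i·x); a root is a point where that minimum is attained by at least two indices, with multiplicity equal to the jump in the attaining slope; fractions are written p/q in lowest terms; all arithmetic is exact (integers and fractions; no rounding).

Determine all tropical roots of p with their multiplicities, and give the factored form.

hull edge (i=0, c=4) to (i=2, c=-7): slope -11/2, span 2
hull edge (i=2, c=-7) to (i=4, c=-7): slope 0, span 2
hull edge (i=4, c=-7) to (i=7, c=-4): slope 1, span 3
Factored form: p(x) = -4 ⊗ (x ⊕ (-1)) ⊗ (x ⊕ (-1)) ⊗ (x ⊕ (-1)) ⊗ (x ⊕ 0) ⊗ (x ⊕ 0) ⊗ (x ⊕ 11/2) ⊗ (x ⊕ 11/2)
Answer: roots = -1 (mult 3), 0 (mult 2), 11/2 (mult 2)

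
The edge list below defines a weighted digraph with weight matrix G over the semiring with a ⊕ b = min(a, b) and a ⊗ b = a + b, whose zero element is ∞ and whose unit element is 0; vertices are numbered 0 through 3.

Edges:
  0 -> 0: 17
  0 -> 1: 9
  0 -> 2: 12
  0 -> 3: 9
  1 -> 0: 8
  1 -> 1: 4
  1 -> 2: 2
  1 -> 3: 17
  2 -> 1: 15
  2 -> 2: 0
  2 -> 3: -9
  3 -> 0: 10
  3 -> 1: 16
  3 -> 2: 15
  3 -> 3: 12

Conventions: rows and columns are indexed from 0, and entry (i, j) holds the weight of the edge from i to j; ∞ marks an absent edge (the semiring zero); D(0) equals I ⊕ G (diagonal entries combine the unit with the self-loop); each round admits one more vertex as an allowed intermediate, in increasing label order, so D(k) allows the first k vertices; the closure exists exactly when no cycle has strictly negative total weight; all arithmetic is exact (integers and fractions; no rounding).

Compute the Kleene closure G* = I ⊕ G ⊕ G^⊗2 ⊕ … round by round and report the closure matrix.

D(0):
  [0, 9, 12, 9]
  [8, 0, 2, 17]
  [∞, 15, 0, -9]
  [10, 16, 15, 0]
D(1):
  [0, 9, 12, 9]
  [8, 0, 2, 17]
  [∞, 15, 0, -9]
  [10, 16, 15, 0]
D(2):
  [0, 9, 11, 9]
  [8, 0, 2, 17]
  [23, 15, 0, -9]
  [10, 16, 15, 0]
D(3):
  [0, 9, 11, 2]
  [8, 0, 2, -7]
  [23, 15, 0, -9]
  [10, 16, 15, 0]
D(4):
  [0, 9, 11, 2]
  [3, 0, 2, -7]
  [1, 7, 0, -9]
  [10, 16, 15, 0]
Answer: G* = [[0, 9, 11, 2], [3, 0, 2, -7], [1, 7, 0, -9], [10, 16, 15, 0]]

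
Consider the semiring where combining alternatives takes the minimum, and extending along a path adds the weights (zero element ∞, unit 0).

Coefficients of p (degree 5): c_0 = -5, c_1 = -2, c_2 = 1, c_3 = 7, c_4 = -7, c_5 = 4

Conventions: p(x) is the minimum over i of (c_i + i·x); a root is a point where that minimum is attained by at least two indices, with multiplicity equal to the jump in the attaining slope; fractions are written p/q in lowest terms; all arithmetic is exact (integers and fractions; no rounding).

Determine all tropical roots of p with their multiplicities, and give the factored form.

hull edge (i=0, c=-5) to (i=4, c=-7): slope -1/2, span 4
hull edge (i=4, c=-7) to (i=5, c=4): slope 11, span 1
Factored form: p(x) = 4 ⊗ (x ⊕ (-11)) ⊗ (x ⊕ 1/2) ⊗ (x ⊕ 1/2) ⊗ (x ⊕ 1/2) ⊗ (x ⊕ 1/2)
Answer: roots = -11 (mult 1), 1/2 (mult 4)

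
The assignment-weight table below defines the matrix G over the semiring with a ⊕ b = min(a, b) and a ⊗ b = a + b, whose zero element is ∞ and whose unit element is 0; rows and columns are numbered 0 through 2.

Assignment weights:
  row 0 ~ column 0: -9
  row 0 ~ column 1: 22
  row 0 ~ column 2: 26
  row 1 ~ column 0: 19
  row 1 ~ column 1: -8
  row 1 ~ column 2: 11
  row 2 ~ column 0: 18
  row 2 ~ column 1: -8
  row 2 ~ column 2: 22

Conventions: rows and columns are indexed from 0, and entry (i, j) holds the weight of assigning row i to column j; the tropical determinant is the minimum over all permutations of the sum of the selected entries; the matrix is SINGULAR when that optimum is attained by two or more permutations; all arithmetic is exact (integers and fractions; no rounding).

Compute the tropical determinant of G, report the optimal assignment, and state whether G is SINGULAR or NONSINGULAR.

σ = (0, 1, 2): (-9) + (-8) + 22 = 5
σ = (0, 2, 1): (-9) + 11 + (-8) = -6
σ = (1, 0, 2): 22 + 19 + 22 = 63
σ = (1, 2, 0): 22 + 11 + 18 = 51
σ = (2, 0, 1): 26 + 19 + (-8) = 37
σ = (2, 1, 0): 26 + (-8) + 18 = 36
Optimal value attained by: σ = (0, 2, 1).
Answer: det⊕(G) = -6; verdict: NONSINGULAR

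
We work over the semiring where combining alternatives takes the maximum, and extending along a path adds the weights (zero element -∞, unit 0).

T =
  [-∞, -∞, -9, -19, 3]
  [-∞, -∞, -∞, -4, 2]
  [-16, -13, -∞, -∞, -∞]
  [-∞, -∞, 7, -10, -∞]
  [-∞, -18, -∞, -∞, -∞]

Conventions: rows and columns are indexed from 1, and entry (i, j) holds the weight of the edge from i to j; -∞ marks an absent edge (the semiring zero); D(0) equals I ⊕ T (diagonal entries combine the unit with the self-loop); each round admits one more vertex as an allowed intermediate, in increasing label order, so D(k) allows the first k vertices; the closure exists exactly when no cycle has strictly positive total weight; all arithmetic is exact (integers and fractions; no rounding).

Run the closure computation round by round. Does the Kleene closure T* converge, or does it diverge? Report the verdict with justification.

D(0):
  [0, -∞, -9, -19, 3]
  [-∞, 0, -∞, -4, 2]
  [-16, -13, 0, -∞, -∞]
  [-∞, -∞, 7, 0, -∞]
  [-∞, -18, -∞, -∞, 0]
D(1):
  [0, -∞, -9, -19, 3]
  [-∞, 0, -∞, -4, 2]
  [-16, -13, 0, -35, -13]
  [-∞, -∞, 7, 0, -∞]
  [-∞, -18, -∞, -∞, 0]
D(2):
  [0, -∞, -9, -19, 3]
  [-∞, 0, -∞, -4, 2]
  [-16, -13, 0, -17, -11]
  [-∞, -∞, 7, 0, -∞]
  [-∞, -18, -∞, -22, 0]
D(3):
  [0, -22, -9, -19, 3]
  [-∞, 0, -∞, -4, 2]
  [-16, -13, 0, -17, -11]
  [-9, -6, 7, 0, -4]
  [-∞, -18, -∞, -22, 0]
D(4):
  [0, -22, -9, -19, 3]
  [-13, 0, 3, -4, 2]
  [-16, -13, 0, -17, -11]
  [-9, -6, 7, 0, -4]
  [-31, -18, -15, -22, 0]
D(5):
  [0, -15, -9, -19, 3]
  [-13, 0, 3, -4, 2]
  [-16, -13, 0, -17, -11]
  [-9, -6, 7, 0, -4]
  [-31, -18, -15, -22, 0]
Key observation: every diagonal entry stays at the unit through all rounds, so no improving cycle exists.
Answer: CONVERGES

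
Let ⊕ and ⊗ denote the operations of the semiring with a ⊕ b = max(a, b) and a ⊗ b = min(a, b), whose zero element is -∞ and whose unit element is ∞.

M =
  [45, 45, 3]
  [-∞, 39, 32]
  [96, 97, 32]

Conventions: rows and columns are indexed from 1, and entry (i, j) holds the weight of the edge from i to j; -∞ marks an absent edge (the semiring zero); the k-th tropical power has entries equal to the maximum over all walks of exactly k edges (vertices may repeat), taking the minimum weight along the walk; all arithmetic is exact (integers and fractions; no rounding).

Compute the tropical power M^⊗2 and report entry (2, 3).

M^⊗2:
  [45, 45, 32]
  [32, 39, 32]
  [45, 45, 32]
Key observation: the optimum is the walk 2->2->3, with weight 39 min 32 = 32.
Optimal value attained by: walk 2->2->3.
Answer: (M^⊗2)[2][3] = 32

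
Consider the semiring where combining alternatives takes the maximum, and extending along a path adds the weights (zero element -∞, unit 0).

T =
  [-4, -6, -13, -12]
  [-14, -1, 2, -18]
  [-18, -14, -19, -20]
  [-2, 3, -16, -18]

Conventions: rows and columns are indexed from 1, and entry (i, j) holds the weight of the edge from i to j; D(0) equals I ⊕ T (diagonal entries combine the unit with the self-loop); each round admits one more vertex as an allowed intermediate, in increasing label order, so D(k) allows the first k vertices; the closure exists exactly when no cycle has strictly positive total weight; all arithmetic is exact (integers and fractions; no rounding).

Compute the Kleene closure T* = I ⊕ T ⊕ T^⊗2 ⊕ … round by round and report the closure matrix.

D(0):
  [0, -6, -13, -12]
  [-14, 0, 2, -18]
  [-18, -14, 0, -20]
  [-2, 3, -16, 0]
D(1):
  [0, -6, -13, -12]
  [-14, 0, 2, -18]
  [-18, -14, 0, -20]
  [-2, 3, -15, 0]
D(2):
  [0, -6, -4, -12]
  [-14, 0, 2, -18]
  [-18, -14, 0, -20]
  [-2, 3, 5, 0]
D(3):
  [0, -6, -4, -12]
  [-14, 0, 2, -18]
  [-18, -14, 0, -20]
  [-2, 3, 5, 0]
D(4):
  [0, -6, -4, -12]
  [-14, 0, 2, -18]
  [-18, -14, 0, -20]
  [-2, 3, 5, 0]
Answer: T* = [[0, -6, -4, -12], [-14, 0, 2, -18], [-18, -14, 0, -20], [-2, 3, 5, 0]]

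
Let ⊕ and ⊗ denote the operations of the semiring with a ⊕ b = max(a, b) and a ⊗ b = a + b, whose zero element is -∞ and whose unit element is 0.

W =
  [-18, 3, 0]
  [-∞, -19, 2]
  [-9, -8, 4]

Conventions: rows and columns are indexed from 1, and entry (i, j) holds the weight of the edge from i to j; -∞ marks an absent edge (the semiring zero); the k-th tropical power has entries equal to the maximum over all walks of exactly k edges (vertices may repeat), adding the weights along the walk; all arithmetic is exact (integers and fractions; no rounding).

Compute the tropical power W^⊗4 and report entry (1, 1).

W^⊗2:
  [-9, -8, 5]
  [-7, -6, 6]
  [-5, -4, 8]
W^⊗3:
  [-4, -3, 9]
  [-3, -2, 10]
  [-1, 0, 12]
W^⊗4:
  [0, 1, 13]
  [1, 2, 14]
  [3, 4, 16]
Key observation: the optimum is the walk 1->2->3->3->1, with weight 3 + 2 + 4 + (-9) = 0.
Optimal value attained by: walk 1->2->3->3->1.
Answer: (W^⊗4)[1][1] = 0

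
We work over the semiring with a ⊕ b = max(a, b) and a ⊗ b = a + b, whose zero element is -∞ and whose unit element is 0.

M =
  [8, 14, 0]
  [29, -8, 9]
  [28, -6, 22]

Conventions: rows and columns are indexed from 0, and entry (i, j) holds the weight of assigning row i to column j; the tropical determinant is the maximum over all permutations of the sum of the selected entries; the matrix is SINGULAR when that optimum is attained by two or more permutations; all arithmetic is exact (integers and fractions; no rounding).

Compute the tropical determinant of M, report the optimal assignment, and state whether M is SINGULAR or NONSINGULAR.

σ = (0, 1, 2): 8 + (-8) + 22 = 22
σ = (0, 2, 1): 8 + 9 + (-6) = 11
σ = (1, 0, 2): 14 + 29 + 22 = 65
σ = (1, 2, 0): 14 + 9 + 28 = 51
σ = (2, 0, 1): 0 + 29 + (-6) = 23
σ = (2, 1, 0): 0 + (-8) + 28 = 20
Optimal value attained by: σ = (1, 0, 2).
Answer: det⊕(M) = 65; verdict: NONSINGULAR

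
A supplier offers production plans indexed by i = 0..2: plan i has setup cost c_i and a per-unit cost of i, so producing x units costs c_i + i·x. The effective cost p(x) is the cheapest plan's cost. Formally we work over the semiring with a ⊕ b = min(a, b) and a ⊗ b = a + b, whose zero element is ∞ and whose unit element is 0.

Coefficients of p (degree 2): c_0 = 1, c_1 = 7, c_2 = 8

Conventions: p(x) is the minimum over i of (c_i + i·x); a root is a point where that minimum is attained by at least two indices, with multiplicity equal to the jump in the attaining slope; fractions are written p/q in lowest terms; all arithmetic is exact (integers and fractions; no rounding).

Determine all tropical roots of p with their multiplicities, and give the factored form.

hull edge (i=0, c=1) to (i=2, c=8): slope 7/2, span 2
Factored form: p(x) = 8 ⊗ (x ⊕ (-7/2)) ⊗ (x ⊕ (-7/2))
Answer: roots = -7/2 (mult 2)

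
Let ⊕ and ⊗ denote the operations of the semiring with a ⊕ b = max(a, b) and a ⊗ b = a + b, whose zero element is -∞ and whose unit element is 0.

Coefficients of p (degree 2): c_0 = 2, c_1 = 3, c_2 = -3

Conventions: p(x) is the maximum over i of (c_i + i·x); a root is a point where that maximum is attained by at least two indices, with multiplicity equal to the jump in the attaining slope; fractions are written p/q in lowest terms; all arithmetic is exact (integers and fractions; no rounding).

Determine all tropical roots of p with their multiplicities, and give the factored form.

hull edge (i=0, c=2) to (i=1, c=3): slope 1, span 1
hull edge (i=1, c=3) to (i=2, c=-3): slope -6, span 1
Factored form: p(x) = -3 ⊗ (x ⊕ (-1)) ⊗ (x ⊕ 6)
Answer: roots = -1 (mult 1), 6 (mult 1)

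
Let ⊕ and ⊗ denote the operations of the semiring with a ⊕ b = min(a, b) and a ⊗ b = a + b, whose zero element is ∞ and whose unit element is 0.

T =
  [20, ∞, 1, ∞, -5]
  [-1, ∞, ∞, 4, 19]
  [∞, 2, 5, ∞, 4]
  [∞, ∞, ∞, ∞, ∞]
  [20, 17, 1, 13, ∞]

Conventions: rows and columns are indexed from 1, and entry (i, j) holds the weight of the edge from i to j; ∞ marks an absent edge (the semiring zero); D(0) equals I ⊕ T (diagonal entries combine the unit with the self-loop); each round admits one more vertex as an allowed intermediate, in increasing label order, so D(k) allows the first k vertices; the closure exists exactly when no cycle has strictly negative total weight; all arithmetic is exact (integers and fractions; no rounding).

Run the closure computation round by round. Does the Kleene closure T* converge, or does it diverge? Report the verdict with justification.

D(0):
  [0, ∞, 1, ∞, -5]
  [-1, 0, ∞, 4, 19]
  [∞, 2, 0, ∞, 4]
  [∞, ∞, ∞, 0, ∞]
  [20, 17, 1, 13, 0]
D(1):
  [0, ∞, 1, ∞, -5]
  [-1, 0, 0, 4, -6]
  [∞, 2, 0, ∞, 4]
  [∞, ∞, ∞, 0, ∞]
  [20, 17, 1, 13, 0]
D(2):
  [0, ∞, 1, ∞, -5]
  [-1, 0, 0, 4, -6]
  [1, 2, 0, 6, -4]
  [∞, ∞, ∞, 0, ∞]
  [16, 17, 1, 13, 0]
Detection: at round 3, diagonal entry (5, 5) turns strictly negative.
Key observation: the cycle 5->3->2->1->5 has total weight 1 + 2 + (-1) + (-5), which is strictly negative.
Answer: DIVERGES — negative cycle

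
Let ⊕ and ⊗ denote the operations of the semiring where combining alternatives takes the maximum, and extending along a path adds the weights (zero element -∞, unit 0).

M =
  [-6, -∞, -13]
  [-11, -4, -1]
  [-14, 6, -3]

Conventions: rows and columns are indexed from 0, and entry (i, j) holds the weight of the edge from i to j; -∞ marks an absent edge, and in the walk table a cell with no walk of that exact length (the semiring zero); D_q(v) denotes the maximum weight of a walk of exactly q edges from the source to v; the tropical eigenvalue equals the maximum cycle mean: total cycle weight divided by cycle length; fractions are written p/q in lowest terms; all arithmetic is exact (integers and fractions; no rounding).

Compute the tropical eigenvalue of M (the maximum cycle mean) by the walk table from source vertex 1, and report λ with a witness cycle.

q=0: [-∞, 0, -∞]
q=1: [-11, -4, -1]
q=2: [-15, 5, -4]
q=3: [-6, 2, 4]
Optimal cycle mean attained by: cycle 1->2->1, total (-1) + 6, length 2.
Answer: λ = 5/2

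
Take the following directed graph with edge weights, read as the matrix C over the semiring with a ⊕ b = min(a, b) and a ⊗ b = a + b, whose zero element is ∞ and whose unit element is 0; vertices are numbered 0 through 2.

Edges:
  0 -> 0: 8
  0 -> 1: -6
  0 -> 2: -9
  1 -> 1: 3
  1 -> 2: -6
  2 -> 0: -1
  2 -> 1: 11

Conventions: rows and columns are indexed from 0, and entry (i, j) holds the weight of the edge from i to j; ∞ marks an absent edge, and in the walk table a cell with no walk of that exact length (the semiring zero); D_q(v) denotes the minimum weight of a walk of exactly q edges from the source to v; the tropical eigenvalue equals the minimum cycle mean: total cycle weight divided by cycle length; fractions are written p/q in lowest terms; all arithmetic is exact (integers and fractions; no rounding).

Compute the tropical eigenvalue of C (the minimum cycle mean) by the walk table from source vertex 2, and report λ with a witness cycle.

q=0: [∞, ∞, 0]
q=1: [-1, 11, ∞]
q=2: [7, -7, -10]
q=3: [-11, -4, -13]
Optimal cycle mean attained by: cycle 0->2->0, total (-9) + (-1), length 2.
Answer: λ = -5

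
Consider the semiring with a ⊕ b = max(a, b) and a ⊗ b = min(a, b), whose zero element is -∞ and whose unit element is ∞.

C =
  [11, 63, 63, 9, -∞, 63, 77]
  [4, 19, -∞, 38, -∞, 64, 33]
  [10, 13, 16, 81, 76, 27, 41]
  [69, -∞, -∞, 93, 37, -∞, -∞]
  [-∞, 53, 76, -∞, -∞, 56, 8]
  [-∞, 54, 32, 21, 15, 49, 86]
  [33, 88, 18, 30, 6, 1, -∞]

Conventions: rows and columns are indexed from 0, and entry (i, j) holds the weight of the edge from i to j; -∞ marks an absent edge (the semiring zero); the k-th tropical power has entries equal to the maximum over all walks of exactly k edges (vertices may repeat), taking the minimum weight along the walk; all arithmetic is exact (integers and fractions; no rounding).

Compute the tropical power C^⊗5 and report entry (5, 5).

C^⊗2:
  [33, 77, 32, 63, 63, 63, 63]
  [38, 54, 32, 38, 37, 49, 64]
  [69, 53, 76, 81, 37, 56, 27]
  [69, 63, 63, 93, 37, 63, 69]
  [10, 54, 32, 76, 76, 53, 56]
  [33, 86, 32, 38, 32, 54, 49]
  [30, 33, 33, 38, 30, 64, 33]
C^⊗3:
  [63, 63, 63, 63, 37, 64, 63]
  [38, 64, 38, 38, 37, 54, 49]
  [69, 63, 63, 81, 76, 63, 69]
  [69, 69, 63, 93, 63, 63, 69]
  [69, 56, 76, 76, 37, 56, 53]
  [38, 54, 33, 38, 37, 64, 54]
  [38, 54, 32, 38, 37, 49, 64]
C^⊗4:
  [63, 63, 63, 63, 63, 63, 64]
  [38, 54, 38, 38, 38, 64, 54]
  [69, 69, 76, 81, 63, 63, 69]
  [69, 69, 63, 93, 63, 64, 69]
  [69, 63, 63, 76, 76, 63, 69]
  [38, 54, 38, 38, 37, 54, 64]
  [38, 64, 38, 38, 37, 54, 49]
C^⊗5:
  [63, 64, 63, 63, 63, 63, 63]
  [38, 54, 38, 38, 38, 54, 64]
  [69, 69, 63, 81, 76, 64, 69]
  [69, 69, 63, 93, 63, 64, 69]
  [69, 69, 76, 76, 63, 63, 69]
  [38, 64, 38, 38, 38, 54, 54]
  [38, 54, 38, 38, 38, 64, 54]
Key observation: the optimum is the walk 5->1->5->6->1->5, with weight 54 min 64 min 86 min 88 min 64 = 54.
Optimal value attained by: walk 5->1->5->6->1->5.
Answer: (C^⊗5)[5][5] = 54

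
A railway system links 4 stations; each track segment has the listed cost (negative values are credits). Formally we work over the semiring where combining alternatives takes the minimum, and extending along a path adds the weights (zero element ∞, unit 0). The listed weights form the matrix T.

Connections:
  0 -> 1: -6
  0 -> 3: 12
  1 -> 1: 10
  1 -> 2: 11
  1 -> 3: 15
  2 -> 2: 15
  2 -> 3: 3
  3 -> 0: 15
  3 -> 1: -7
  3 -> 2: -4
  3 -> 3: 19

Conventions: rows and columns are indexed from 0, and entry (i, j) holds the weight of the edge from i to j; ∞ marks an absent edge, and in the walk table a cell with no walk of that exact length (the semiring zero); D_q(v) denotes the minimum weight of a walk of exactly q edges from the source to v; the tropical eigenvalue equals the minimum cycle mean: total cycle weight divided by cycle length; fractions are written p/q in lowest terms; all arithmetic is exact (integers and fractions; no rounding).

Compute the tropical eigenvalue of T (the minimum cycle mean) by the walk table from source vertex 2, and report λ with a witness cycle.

q=0: [∞, ∞, 0, ∞]
q=1: [∞, ∞, 15, 3]
q=2: [18, -4, -1, 18]
q=3: [33, 6, 7, 2]
q=4: [17, -5, -2, 10]
Optimal cycle mean attained by: cycle 2->3->2, total 3 + (-4), length 2.
Answer: λ = -1/2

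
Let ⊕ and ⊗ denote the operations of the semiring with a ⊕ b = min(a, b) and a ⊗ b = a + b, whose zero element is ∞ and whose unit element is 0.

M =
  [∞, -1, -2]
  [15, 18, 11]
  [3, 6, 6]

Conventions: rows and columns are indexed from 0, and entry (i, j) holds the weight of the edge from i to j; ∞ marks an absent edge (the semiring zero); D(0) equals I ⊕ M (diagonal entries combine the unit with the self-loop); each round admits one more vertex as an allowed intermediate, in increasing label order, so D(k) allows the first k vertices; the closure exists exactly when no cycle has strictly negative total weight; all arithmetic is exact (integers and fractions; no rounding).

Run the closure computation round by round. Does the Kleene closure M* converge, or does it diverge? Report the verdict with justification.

D(0):
  [0, -1, -2]
  [15, 0, 11]
  [3, 6, 0]
D(1):
  [0, -1, -2]
  [15, 0, 11]
  [3, 2, 0]
D(2):
  [0, -1, -2]
  [15, 0, 11]
  [3, 2, 0]
D(3):
  [0, -1, -2]
  [14, 0, 11]
  [3, 2, 0]
Key observation: every diagonal entry stays at the unit through all rounds, so no improving cycle exists.
Answer: CONVERGES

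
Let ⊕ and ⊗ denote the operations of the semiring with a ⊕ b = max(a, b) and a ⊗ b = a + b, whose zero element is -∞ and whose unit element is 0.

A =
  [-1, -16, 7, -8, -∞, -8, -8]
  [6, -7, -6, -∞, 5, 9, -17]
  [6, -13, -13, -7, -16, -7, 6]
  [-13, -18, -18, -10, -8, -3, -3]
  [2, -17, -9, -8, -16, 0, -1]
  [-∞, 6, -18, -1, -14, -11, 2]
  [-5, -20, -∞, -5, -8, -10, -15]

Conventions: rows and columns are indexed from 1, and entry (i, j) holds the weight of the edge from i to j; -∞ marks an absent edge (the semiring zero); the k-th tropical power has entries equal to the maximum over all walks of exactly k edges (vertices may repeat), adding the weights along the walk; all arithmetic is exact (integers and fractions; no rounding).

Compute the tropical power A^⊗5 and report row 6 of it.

A^⊗2:
  [13, -2, 6, 0, -9, 0, 13]
  [7, 15, 13, 8, -2, 5, 11]
  [5, -1, 13, 1, -2, -2, -2]
  [-6, 3, -6, -4, -11, -8, -1]
  [1, 6, 9, -1, -9, -6, 2]
  [12, -1, 0, -3, 11, 15, -4]
  [-6, -4, 2, -11, -13, -8, -8]
A^⊗3:
  [12, 6, 20, 8, 5, 7, 12]
  [21, 11, 14, 6, 20, 24, 19]
  [19, 4, 12, 6, 4, 8, 19]
  [9, -2, 1, -6, 8, 12, 0]
  [15, 0, 8, 2, 11, 15, 15]
  [13, 21, 19, 14, 4, 11, 17]
  [8, -2, 1, -5, 1, 5, 8]
A^⊗4:
  [26, 13, 19, 13, 11, 15, 26]
  [22, 30, 28, 23, 16, 20, 26]
  [18, 14, 26, 14, 11, 13, 18]
  [10, 18, 16, 11, 3, 8, 14]
  [14, 21, 22, 14, 7, 11, 17]
  [27, 17, 20, 12, 26, 30, 25]
  [7, 11, 15, 4, 3, 7, 7]
A^⊗5:
  [25, 21, 33, 21, 18, 22, 25]
  [36, 26, 29, 21, 35, 39, 34]
  [32, 19, 25, 19, 19, 23, 32]
  [24, 14, 17, 9, 23, 27, 22]
  [28, 17, 21, 15, 26, 30, 28]
  [28, 36, 34, 29, 22, 26, 32]
  [21, 13, 14, 8, 16, 20, 21]
Answer: row 6 of A^⊗5 = [28, 36, 34, 29, 22, 26, 32]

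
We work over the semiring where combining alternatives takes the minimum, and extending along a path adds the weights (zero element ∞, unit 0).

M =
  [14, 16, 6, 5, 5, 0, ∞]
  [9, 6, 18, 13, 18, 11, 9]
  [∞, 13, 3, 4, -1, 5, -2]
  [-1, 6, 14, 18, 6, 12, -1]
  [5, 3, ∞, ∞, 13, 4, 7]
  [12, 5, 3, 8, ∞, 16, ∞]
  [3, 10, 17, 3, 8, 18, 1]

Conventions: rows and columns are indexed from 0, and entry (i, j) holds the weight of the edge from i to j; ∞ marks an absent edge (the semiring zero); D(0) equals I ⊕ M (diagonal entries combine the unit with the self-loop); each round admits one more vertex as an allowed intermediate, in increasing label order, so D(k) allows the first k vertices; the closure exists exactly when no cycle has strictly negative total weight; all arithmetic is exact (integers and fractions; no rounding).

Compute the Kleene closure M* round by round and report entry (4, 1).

D(0):
  [0, 16, 6, 5, 5, 0, ∞]
  [9, 0, 18, 13, 18, 11, 9]
  [∞, 13, 0, 4, -1, 5, -2]
  [-1, 6, 14, 0, 6, 12, -1]
  [5, 3, ∞, ∞, 0, 4, 7]
  [12, 5, 3, 8, ∞, 0, ∞]
  [3, 10, 17, 3, 8, 18, 0]
D(1):
  [0, 16, 6, 5, 5, 0, ∞]
  [9, 0, 15, 13, 14, 9, 9]
  [∞, 13, 0, 4, -1, 5, -2]
  [-1, 6, 5, 0, 4, -1, -1]
  [5, 3, 11, 10, 0, 4, 7]
  [12, 5, 3, 8, 17, 0, ∞]
  [3, 10, 9, 3, 8, 3, 0]
D(2):
  [0, 16, 6, 5, 5, 0, 25]
  [9, 0, 15, 13, 14, 9, 9]
  [22, 13, 0, 4, -1, 5, -2]
  [-1, 6, 5, 0, 4, -1, -1]
  [5, 3, 11, 10, 0, 4, 7]
  [12, 5, 3, 8, 17, 0, 14]
  [3, 10, 9, 3, 8, 3, 0]
D(3):
  [0, 16, 6, 5, 5, 0, 4]
  [9, 0, 15, 13, 14, 9, 9]
  [22, 13, 0, 4, -1, 5, -2]
  [-1, 6, 5, 0, 4, -1, -1]
  [5, 3, 11, 10, 0, 4, 7]
  [12, 5, 3, 7, 2, 0, 1]
  [3, 10, 9, 3, 8, 3, 0]
D(4):
  [0, 11, 6, 5, 5, 0, 4]
  [9, 0, 15, 13, 14, 9, 9]
  [3, 10, 0, 4, -1, 3, -2]
  [-1, 6, 5, 0, 4, -1, -1]
  [5, 3, 11, 10, 0, 4, 7]
  [6, 5, 3, 7, 2, 0, 1]
  [2, 9, 8, 3, 7, 2, 0]
D(5):
  [0, 8, 6, 5, 5, 0, 4]
  [9, 0, 15, 13, 14, 9, 9]
  [3, 2, 0, 4, -1, 3, -2]
  [-1, 6, 5, 0, 4, -1, -1]
  [5, 3, 11, 10, 0, 4, 7]
  [6, 5, 3, 7, 2, 0, 1]
  [2, 9, 8, 3, 7, 2, 0]
D(6):
  [0, 5, 3, 5, 2, 0, 1]
  [9, 0, 12, 13, 11, 9, 9]
  [3, 2, 0, 4, -1, 3, -2]
  [-1, 4, 2, 0, 1, -1, -1]
  [5, 3, 7, 10, 0, 4, 5]
  [6, 5, 3, 7, 2, 0, 1]
  [2, 7, 5, 3, 4, 2, 0]
D(7):
  [0, 5, 3, 4, 2, 0, 1]
  [9, 0, 12, 12, 11, 9, 9]
  [0, 2, 0, 1, -1, 0, -2]
  [-1, 4, 2, 0, 1, -1, -1]
  [5, 3, 7, 8, 0, 4, 5]
  [3, 5, 3, 4, 2, 0, 1]
  [2, 7, 5, 3, 4, 2, 0]
Answer: M*[4][1] = 3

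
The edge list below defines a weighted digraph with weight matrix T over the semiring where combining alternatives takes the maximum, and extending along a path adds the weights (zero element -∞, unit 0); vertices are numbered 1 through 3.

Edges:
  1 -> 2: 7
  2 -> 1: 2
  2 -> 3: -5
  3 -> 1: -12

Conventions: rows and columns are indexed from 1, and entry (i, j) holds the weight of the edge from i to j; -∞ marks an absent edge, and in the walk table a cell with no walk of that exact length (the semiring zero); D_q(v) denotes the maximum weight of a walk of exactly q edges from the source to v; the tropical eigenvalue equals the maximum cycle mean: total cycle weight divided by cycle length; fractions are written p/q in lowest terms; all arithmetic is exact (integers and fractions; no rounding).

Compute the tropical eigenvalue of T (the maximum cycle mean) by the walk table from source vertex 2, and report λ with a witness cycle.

q=0: [-∞, 0, -∞]
q=1: [2, -∞, -5]
q=2: [-17, 9, -∞]
q=3: [11, -10, 4]
Optimal cycle mean attained by: cycle 1->2->1, total 7 + 2, length 2.
Answer: λ = 9/2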